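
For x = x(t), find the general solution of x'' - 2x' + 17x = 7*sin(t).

x = 7*cos(t)/130 + 28*sin(t)/65 + C1*cos(4*t)*exp(t) + C2*exp(t)*sin(4*t)

Characteristic equation r² - 2r + 17 = 0 has discriminant (-2)² - 4·(17) = -64 < 0, so r = 1 ± 4i.
Hence x_h = C1*cos(4*t)*exp(t) + C2*exp(t)*sin(4*t).
Try x_p = A*cos(t) + B*sin(t). Substituting and equating the coefficients of cos(t) and sin(t) gives A = 7/130, B = 28/65, so x_p = 7*cos(t)/130 + 28*sin(t)/65.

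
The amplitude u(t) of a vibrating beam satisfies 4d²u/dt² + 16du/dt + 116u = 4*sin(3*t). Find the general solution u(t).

Divide through by 4: u'' + 4u' + 29u = sin(3*t).
Characteristic equation r² + 4r + 29 = 0 has discriminant (4)² - 4·(29) = -100 < 0, so r = -2 ± 5i.
Hence u_h = C1*cos(5*t)*exp(-2*t) + C2*exp(-2*t)*sin(5*t).
Try u_p = A*cos(3*t) + B*sin(3*t). Substituting and equating the coefficients of cos(3t) and sin(3t) gives A = -3/136, B = 5/136, so u_p = -3*cos(3*t)/136 + 5*sin(3*t)/136.

u = -3*cos(3*t)/136 + 5*sin(3*t)/136 + C1*cos(5*t)*exp(-2*t) + C2*exp(-2*t)*sin(5*t)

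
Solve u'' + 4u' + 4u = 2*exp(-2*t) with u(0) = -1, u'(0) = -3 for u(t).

u = -exp(-2*t) + t**2*exp(-2*t) - 5*t*exp(-2*t)

Characteristic equation r² + 4r + 4 = 0 has discriminant (4)² - 4·(4) = 0, so r = -2 is a repeated root.
Hence u_h = (C1 + C2*t)*exp(-2*t).
Since exp(-2*t) solves the homogeneous equation (r = -2 is a root of multiplicity 2), multiply the trial by t^2. Try u_p = A*t^2*exp(-2*t). Substituting into the equation and dividing by exp(-2*t) gives A = 1, so u_p = t^2*exp(-2*t).
General solution: u = C1*exp(-2*t) + t^2*exp(-2*t) + C2*t*exp(-2*t).
Apply the initial conditions: u(0) = C1 = -1 and u'(0) = C2 - 2*C1 = -3. Solving gives C1 = -1, C2 = -5.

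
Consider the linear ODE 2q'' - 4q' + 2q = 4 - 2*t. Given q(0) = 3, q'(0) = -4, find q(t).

Divide through by 2: q'' - 2q' + q = 2 - t.
Characteristic equation r² - 2r + 1 = 0 has discriminant (-2)² - 4·(1) = 0, so r = 1 is a repeated root.
Hence q_h = (C1 + C2*t)*exp(t).
For the particular solution try q_p = A0 + A1*t. Substituting and matching coefficients of each power of t gives A0 = 0, A1 = -1, so q_p = -t.
General solution: q = -t + C1*exp(t) + C2*t*exp(t).
Apply the initial conditions: q(0) = C1 = 3 and q'(0) = -1 + C1 + C2 = -4. Solving gives C1 = 3, C2 = -6.

q = -t + 3*exp(t) - 6*t*exp(t)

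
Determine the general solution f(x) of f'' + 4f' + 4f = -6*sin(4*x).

f = 6*cos(4*x)/25 + 9*sin(4*x)/50 + C1*exp(-2*x) + C2*x*exp(-2*x)

Characteristic equation r² + 4r + 4 = 0 has discriminant (4)² - 4·(4) = 0, so r = -2 is a repeated root.
Hence f_h = (C1 + C2*x)*exp(-2*x).
Try f_p = A*cos(4*x) + B*sin(4*x). Substituting and equating the coefficients of cos(4x) and sin(4x) gives A = 6/25, B = 9/50, so f_p = 6*cos(4*x)/25 + 9*sin(4*x)/50.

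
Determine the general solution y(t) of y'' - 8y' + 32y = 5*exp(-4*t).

y = exp(-4*t)/16 + C1*cos(4*t)*exp(4*t) + C2*exp(4*t)*sin(4*t)

Characteristic equation r² - 8r + 32 = 0 has discriminant (-8)² - 4·(32) = -64 < 0, so r = 4 ± 4i.
Hence y_h = C1*cos(4*t)*exp(4*t) + C2*exp(4*t)*sin(4*t).
Try y_p = A*exp(-4*t). Substituting into the equation and dividing by exp(-4*t) gives A = 1/16, so y_p = exp(-4*t)/16.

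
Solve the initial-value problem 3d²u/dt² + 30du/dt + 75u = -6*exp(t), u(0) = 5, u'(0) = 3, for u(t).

Divide through by 3: u'' + 10u' + 25u = -2*exp(t).
Characteristic equation r² + 10r + 25 = 0 has discriminant (10)² - 4·(25) = 0, so r = -5 is a repeated root.
Hence u_h = (C1 + C2*t)*exp(-5*t).
Try u_p = A*exp(t). Substituting into the equation and dividing by exp(t) gives A = -1/18, so u_p = -exp(t)/18.
General solution: u = -exp(t)/18 + C1*exp(-5*t) + C2*t*exp(-5*t).
Apply the initial conditions: u(0) = -1/18 + C1 = 5 and u'(0) = -1/18 + C2 - 5*C1 = 3. Solving gives C1 = 91/18, C2 = 85/3.

u = -exp(t)/18 + 91*exp(-5*t)/18 + 85*t*exp(-5*t)/3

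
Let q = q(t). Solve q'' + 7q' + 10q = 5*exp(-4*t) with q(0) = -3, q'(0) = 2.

q = 3*exp(-5*t) - 7*exp(-2*t)/2 - 5*exp(-4*t)/2

Characteristic equation r² + 7r + 10 = 0 factors as (r + 5)(r + 2) = 0, so r = -5, -2.
Hence q_h = C1*exp(-5*t) + C2*exp(-2*t).
Try q_p = A*exp(-4*t). Substituting into the equation and dividing by exp(-4*t) gives A = -5/2, so q_p = -5*exp(-4*t)/2.
General solution: q = -5*exp(-4*t)/2 + C1*exp(-5*t) + C2*exp(-2*t).
Apply the initial conditions: q(0) = -5/2 + C1 + C2 = -3 and q'(0) = 10 - 5*C1 - 2*C2 = 2. Solving gives C1 = 3, C2 = -7/2.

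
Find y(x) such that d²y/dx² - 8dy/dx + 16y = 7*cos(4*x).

Characteristic equation r² - 8r + 16 = 0 has discriminant (-8)² - 4·(16) = 0, so r = 4 is a repeated root.
Hence y_h = (C1 + C2*x)*exp(4*x).
Try y_p = A*cos(4*x) + B*sin(4*x). Substituting and equating the coefficients of cos(4x) and sin(4x) gives A = 0, B = -7/32, so y_p = -7*sin(4*x)/32.

y = -7*sin(4*x)/32 + C1*exp(4*x) + C2*x*exp(4*x)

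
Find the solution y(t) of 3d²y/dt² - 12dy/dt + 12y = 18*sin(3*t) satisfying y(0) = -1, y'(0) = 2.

y = -241*exp(2*t)/169 - 30*sin(3*t)/169 + 72*cos(3*t)/169 + 70*t*exp(2*t)/13

Divide through by 3: y'' - 4y' + 4y = 6*sin(3*t).
Characteristic equation r² - 4r + 4 = 0 has discriminant (-4)² - 4·(4) = 0, so r = 2 is a repeated root.
Hence y_h = (C1 + C2*t)*exp(2*t).
Try y_p = A*cos(3*t) + B*sin(3*t). Substituting and equating the coefficients of cos(3t) and sin(3t) gives A = 72/169, B = -30/169, so y_p = -30*sin(3*t)/169 + 72*cos(3*t)/169.
General solution: y = -30*sin(3*t)/169 + 72*cos(3*t)/169 + C1*exp(2*t) + C2*t*exp(2*t).
Apply the initial conditions: y(0) = 72/169 + C1 = -1 and y'(0) = -90/169 + C2 + 2*C1 = 2. Solving gives C1 = -241/169, C2 = 70/13.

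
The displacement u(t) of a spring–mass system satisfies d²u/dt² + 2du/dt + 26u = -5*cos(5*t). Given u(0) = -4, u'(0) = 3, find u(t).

u = -50*sin(5*t)/101 - 5*cos(5*t)/101 - 399*cos(5*t)*exp(-t)/101 + 154*exp(-t)*sin(5*t)/505

Characteristic equation r² + 2r + 26 = 0 has discriminant (2)² - 4·(26) = -100 < 0, so r = -1 ± 5i.
Hence u_h = C1*cos(5*t)*exp(-t) + C2*exp(-t)*sin(5*t).
Try u_p = A*cos(5*t) + B*sin(5*t). Substituting and equating the coefficients of cos(5t) and sin(5t) gives A = -5/101, B = -50/101, so u_p = -50*sin(5*t)/101 - 5*cos(5*t)/101.
General solution: u = -50*sin(5*t)/101 - 5*cos(5*t)/101 + C1*cos(5*t)*exp(-t) + C2*exp(-t)*sin(5*t).
Apply the initial conditions: u(0) = -5/101 + C1 = -4 and u'(0) = -250/101 - C1 + 5*C2 = 3. Solving gives C1 = -399/101, C2 = 154/505.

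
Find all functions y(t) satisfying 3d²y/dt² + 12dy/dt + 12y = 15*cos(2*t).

Divide through by 3: y'' + 4y' + 4y = 5*cos(2*t).
Characteristic equation r² + 4r + 4 = 0 has discriminant (4)² - 4·(4) = 0, so r = -2 is a repeated root.
Hence y_h = (C1 + C2*t)*exp(-2*t).
Try y_p = A*cos(2*t) + B*sin(2*t). Substituting and equating the coefficients of cos(2t) and sin(2t) gives A = 0, B = 5/8, so y_p = 5*sin(2*t)/8.

y = 5*sin(2*t)/8 + C1*exp(-2*t) + C2*t*exp(-2*t)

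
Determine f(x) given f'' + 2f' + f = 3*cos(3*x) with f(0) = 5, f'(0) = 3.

f = -6*cos(3*x)/25 + 9*sin(3*x)/50 + 131*exp(-x)/25 + 77*x*exp(-x)/10

Characteristic equation r² + 2r + 1 = 0 has discriminant (2)² - 4·(1) = 0, so r = -1 is a repeated root.
Hence f_h = (C1 + C2*x)*exp(-x).
Try f_p = A*cos(3*x) + B*sin(3*x). Substituting and equating the coefficients of cos(3x) and sin(3x) gives A = -6/25, B = 9/50, so f_p = -6*cos(3*x)/25 + 9*sin(3*x)/50.
General solution: f = -6*cos(3*x)/25 + 9*sin(3*x)/50 + C1*exp(-x) + C2*x*exp(-x).
Apply the initial conditions: f(0) = -6/25 + C1 = 5 and f'(0) = 27/50 + C2 - C1 = 3. Solving gives C1 = 131/25, C2 = 77/10.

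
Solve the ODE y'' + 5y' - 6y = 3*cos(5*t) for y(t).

Characteristic equation r² + 5r - 6 = 0 factors as (r + 6)(r - 1) = 0, so r = -6, 1.
Hence y_h = C1*exp(-6*t) + C2*exp(t).
Try y_p = A*cos(5*t) + B*sin(5*t). Substituting and equating the coefficients of cos(5t) and sin(5t) gives A = -93/1586, B = 75/1586, so y_p = -93*cos(5*t)/1586 + 75*sin(5*t)/1586.

y = -93*cos(5*t)/1586 + 75*sin(5*t)/1586 + C1*exp(-6*t) + C2*exp(t)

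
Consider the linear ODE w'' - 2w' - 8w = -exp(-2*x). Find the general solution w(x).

Characteristic equation r² - 2r - 8 = 0 factors as (r + 2)(r - 4) = 0, so r = -2, 4.
Hence w_h = C1*exp(-2*x) + C2*exp(4*x).
Since exp(-2*x) solves the homogeneous equation (r = -2 is a root of multiplicity 1), multiply the trial by x. Try w_p = A*x*exp(-2*x). Substituting into the equation and dividing by exp(-2*x) gives A = 1/6, so w_p = x*exp(-2*x)/6.

w = C1*exp(-2*x) + C2*exp(4*x) + x*exp(-2*x)/6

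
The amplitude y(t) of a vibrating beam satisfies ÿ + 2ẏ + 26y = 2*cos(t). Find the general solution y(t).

Characteristic equation r² + 2r + 26 = 0 has discriminant (2)² - 4·(26) = -100 < 0, so r = -1 ± 5i.
Hence y_h = C1*cos(5*t)*exp(-t) + C2*exp(-t)*sin(5*t).
Try y_p = A*cos(t) + B*sin(t). Substituting and equating the coefficients of cos(t) and sin(t) gives A = 50/629, B = 4/629, so y_p = 4*sin(t)/629 + 50*cos(t)/629.

y = 4*sin(t)/629 + 50*cos(t)/629 + C1*cos(5*t)*exp(-t) + C2*exp(-t)*sin(5*t)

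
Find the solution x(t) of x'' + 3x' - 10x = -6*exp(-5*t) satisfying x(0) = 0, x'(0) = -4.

x = -34*exp(2*t)/49 + 34*exp(-5*t)/49 + 6*t*exp(-5*t)/7

Characteristic equation r² + 3r - 10 = 0 factors as (r + 5)(r - 2) = 0, so r = -5, 2.
Hence x_h = C1*exp(-5*t) + C2*exp(2*t).
Since exp(-5*t) solves the homogeneous equation (r = -5 is a root of multiplicity 1), multiply the trial by t. Try x_p = A*t*exp(-5*t). Substituting into the equation and dividing by exp(-5*t) gives A = 6/7, so x_p = 6*t*exp(-5*t)/7.
General solution: x = C1*exp(-5*t) + C2*exp(2*t) + 6*t*exp(-5*t)/7.
Apply the initial conditions: x(0) = C1 + C2 = 0 and x'(0) = 6/7 - 5*C1 + 2*C2 = -4. Solving gives C1 = 34/49, C2 = -34/49.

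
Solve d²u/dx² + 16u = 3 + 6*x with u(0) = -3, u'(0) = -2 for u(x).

u = 3/16 - 51*cos(4*x)/16 - 19*sin(4*x)/32 + 3*x/8

Characteristic equation r² + 16 = 0 has discriminant (0)² - 4·(16) = -64 < 0, so r = ± 4i.
Hence u_h = C1*cos(4*x) + C2*sin(4*x).
For the particular solution try u_p = A0 + A1*x. Substituting and matching coefficients of each power of x gives A0 = 3/16, A1 = 3/8, so u_p = 3/16 + 3*x/8.
General solution: u = 3/16 + 3*x/8 + C1*cos(4*x) + C2*sin(4*x).
Apply the initial conditions: u(0) = 3/16 + C1 = -3 and u'(0) = 3/8 + 4*C2 = -2. Solving gives C1 = -51/16, C2 = -19/32.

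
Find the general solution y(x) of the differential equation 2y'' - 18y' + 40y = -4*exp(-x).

y = -exp(-x)/15 + C1*exp(5*x) + C2*exp(4*x)

Divide through by 2: y'' - 9y' + 20y = -2*exp(-x).
Characteristic equation r² - 9r + 20 = 0 factors as (r - 5)(r - 4) = 0, so r = 5, 4.
Hence y_h = C1*exp(5*x) + C2*exp(4*x).
Try y_p = A*exp(-x). Substituting into the equation and dividing by exp(-x) gives A = -1/15, so y_p = -exp(-x)/15.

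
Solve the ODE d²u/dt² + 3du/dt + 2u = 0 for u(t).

u = C1*exp(-t) + C2*exp(-2*t)

Characteristic equation r² + 3r + 2 = 0 factors as (r + 1)(r + 2) = 0, so r = -1, -2.
Hence u_h = C1*exp(-t) + C2*exp(-2*t).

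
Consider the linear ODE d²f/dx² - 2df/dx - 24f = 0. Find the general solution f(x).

Characteristic equation r² - 2r - 24 = 0 factors as (r + 4)(r - 6) = 0, so r = -4, 6.
Hence f_h = C1*exp(-4*x) + C2*exp(6*x).

f = C1*exp(-4*x) + C2*exp(6*x)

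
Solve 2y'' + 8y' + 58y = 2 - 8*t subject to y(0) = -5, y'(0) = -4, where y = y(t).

y = 45/841 - 4*t/29 - 11748*exp(-2*t)*sin(5*t)/4205 - 4250*cos(5*t)*exp(-2*t)/841

Divide through by 2: y'' + 4y' + 29y = 1 - 4*t.
Characteristic equation r² + 4r + 29 = 0 has discriminant (4)² - 4·(29) = -100 < 0, so r = -2 ± 5i.
Hence y_h = C1*cos(5*t)*exp(-2*t) + C2*exp(-2*t)*sin(5*t).
For the particular solution try y_p = A0 + A1*t. Substituting and matching coefficients of each power of t gives A0 = 45/841, A1 = -4/29, so y_p = 45/841 - 4*t/29.
General solution: y = 45/841 - 4*t/29 + C1*cos(5*t)*exp(-2*t) + C2*exp(-2*t)*sin(5*t).
Apply the initial conditions: y(0) = 45/841 + C1 = -5 and y'(0) = -4/29 - 2*C1 + 5*C2 = -4. Solving gives C1 = -4250/841, C2 = -11748/4205.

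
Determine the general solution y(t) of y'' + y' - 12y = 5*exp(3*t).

y = C1*exp(3*t) + C2*exp(-4*t) + 5*t*exp(3*t)/7

Characteristic equation r² + r - 12 = 0 factors as (r - 3)(r + 4) = 0, so r = 3, -4.
Hence y_h = C1*exp(3*t) + C2*exp(-4*t).
Since exp(3*t) solves the homogeneous equation (r = 3 is a root of multiplicity 1), multiply the trial by t. Try y_p = A*t*exp(3*t). Substituting into the equation and dividing by exp(3*t) gives A = 5/7, so y_p = 5*t*exp(3*t)/7.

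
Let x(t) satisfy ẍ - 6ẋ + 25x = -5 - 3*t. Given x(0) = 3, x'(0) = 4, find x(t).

x = -143/625 - 3*t/25 - 3479*exp(3*t)*sin(4*t)/2500 + 2018*cos(4*t)*exp(3*t)/625

Characteristic equation r² - 6r + 25 = 0 has discriminant (-6)² - 4·(25) = -64 < 0, so r = 3 ± 4i.
Hence x_h = C1*cos(4*t)*exp(3*t) + C2*exp(3*t)*sin(4*t).
For the particular solution try x_p = A0 + A1*t. Substituting and matching coefficients of each power of t gives A0 = -143/625, A1 = -3/25, so x_p = -143/625 - 3*t/25.
General solution: x = -143/625 - 3*t/25 + C1*cos(4*t)*exp(3*t) + C2*exp(3*t)*sin(4*t).
Apply the initial conditions: x(0) = -143/625 + C1 = 3 and x'(0) = -3/25 + 3*C1 + 4*C2 = 4. Solving gives C1 = 2018/625, C2 = -3479/2500.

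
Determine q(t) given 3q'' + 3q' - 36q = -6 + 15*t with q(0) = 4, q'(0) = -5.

q = 19/144 - 5*t/12 + 14*exp(3*t)/9 + 37*exp(-4*t)/16

Divide through by 3: q'' + q' - 12q = -2 + 5*t.
Characteristic equation r² + r - 12 = 0 factors as (r + 4)(r - 3) = 0, so r = -4, 3.
Hence q_h = C1*exp(-4*t) + C2*exp(3*t).
For the particular solution try q_p = A0 + A1*t. Substituting and matching coefficients of each power of t gives A0 = 19/144, A1 = -5/12, so q_p = 19/144 - 5*t/12.
General solution: q = 19/144 - 5*t/12 + C1*exp(-4*t) + C2*exp(3*t).
Apply the initial conditions: q(0) = 19/144 + C1 + C2 = 4 and q'(0) = -5/12 - 4*C1 + 3*C2 = -5. Solving gives C1 = 37/16, C2 = 14/9.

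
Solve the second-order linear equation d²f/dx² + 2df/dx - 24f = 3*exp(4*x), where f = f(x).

f = C1*exp(-6*x) + C2*exp(4*x) + 3*x*exp(4*x)/10

Characteristic equation r² + 2r - 24 = 0 factors as (r + 6)(r - 4) = 0, so r = -6, 4.
Hence f_h = C1*exp(-6*x) + C2*exp(4*x).
Since exp(4*x) solves the homogeneous equation (r = 4 is a root of multiplicity 1), multiply the trial by x. Try f_p = A*x*exp(4*x). Substituting into the equation and dividing by exp(4*x) gives A = 3/10, so f_p = 3*x*exp(4*x)/10.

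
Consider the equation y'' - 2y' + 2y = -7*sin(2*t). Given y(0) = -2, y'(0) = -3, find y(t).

y = -7*cos(2*t)/5 + 7*sin(2*t)/10 - 19*exp(t)*sin(t)/5 - 3*cos(t)*exp(t)/5

Characteristic equation r² - 2r + 2 = 0 has discriminant (-2)² - 4·(2) = -4 < 0, so r = 1 ± i.
Hence y_h = C1*cos(t)*exp(t) + C2*exp(t)*sin(t).
Try y_p = A*cos(2*t) + B*sin(2*t). Substituting and equating the coefficients of cos(2t) and sin(2t) gives A = -7/5, B = 7/10, so y_p = -7*cos(2*t)/5 + 7*sin(2*t)/10.
General solution: y = -7*cos(2*t)/5 + 7*sin(2*t)/10 + C1*cos(t)*exp(t) + C2*exp(t)*sin(t).
Apply the initial conditions: y(0) = -7/5 + C1 = -2 and y'(0) = 7/5 + C1 + C2 = -3. Solving gives C1 = -3/5, C2 = -19/5.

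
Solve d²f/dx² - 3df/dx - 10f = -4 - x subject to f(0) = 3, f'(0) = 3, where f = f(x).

Characteristic equation r² - 3r - 10 = 0 factors as (r + 2)(r - 5) = 0, so r = -2, 5.
Hence f_h = C1*exp(-2*x) + C2*exp(5*x).
For the particular solution try f_p = A0 + A1*x. Substituting and matching coefficients of each power of x gives A0 = 37/100, A1 = 1/10, so f_p = 37/100 + x/10.
General solution: f = 37/100 + x/10 + C1*exp(-2*x) + C2*exp(5*x).
Apply the initial conditions: f(0) = 37/100 + C1 + C2 = 3 and f'(0) = 1/10 - 2*C1 + 5*C2 = 3. Solving gives C1 = 41/28, C2 = 204/175.

f = 37/100 + x/10 + 41*exp(-2*x)/28 + 204*exp(5*x)/175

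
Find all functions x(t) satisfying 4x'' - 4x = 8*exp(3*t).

x = exp(3*t)/4 + C1*exp(t) + C2*exp(-t)

Divide through by 4: x'' - x = 2*exp(3*t).
Characteristic equation r² - 1 = 0 factors as (r - 1)(r + 1) = 0, so r = 1, -1.
Hence x_h = C1*exp(t) + C2*exp(-t).
Try x_p = A*exp(3*t). Substituting into the equation and dividing by exp(3*t) gives A = 1/4, so x_p = exp(3*t)/4.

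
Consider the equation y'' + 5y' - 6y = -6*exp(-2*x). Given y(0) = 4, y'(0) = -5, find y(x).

Characteristic equation r² + 5r - 6 = 0 factors as (r + 6)(r - 1) = 0, so r = -6, 1.
Hence y_h = C1*exp(-6*x) + C2*exp(x).
Try y_p = A*exp(-2*x). Substituting into the equation and dividing by exp(-2*x) gives A = 1/2, so y_p = exp(-2*x)/2.
General solution: y = exp(-2*x)/2 + C1*exp(-6*x) + C2*exp(x).
Apply the initial conditions: y(0) = 1/2 + C1 + C2 = 4 and y'(0) = -1 + C2 - 6*C1 = -5. Solving gives C1 = 15/14, C2 = 17/7.

y = exp(-2*x)/2 + 15*exp(-6*x)/14 + 17*exp(x)/7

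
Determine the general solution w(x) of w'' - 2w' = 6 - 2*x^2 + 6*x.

Characteristic equation r² - 2r = 0 factors as (r - 2)r = 0, so r = 2, 0.
Hence w_h = C1*exp(2*x) + C2.
Since 0 is a characteristic root (multiplicity 1), multiply the polynomial trial by x: try w_p = x*(A0 + A1*x + A2*x^2). Substituting and matching coefficients of each power of x gives A0 = -4, A1 = -1, A2 = 1/3, so w_p = -x^2 - 4*x + x^3/3.

w = C2 - x**2 - 4*x + x**3/3 + C1*exp(2*x)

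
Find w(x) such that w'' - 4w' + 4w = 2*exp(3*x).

w = 2*exp(3*x) + C1*exp(2*x) + C2*x*exp(2*x)

Characteristic equation r² - 4r + 4 = 0 has discriminant (-4)² - 4·(4) = 0, so r = 2 is a repeated root.
Hence w_h = (C1 + C2*x)*exp(2*x).
Try w_p = A*exp(3*x). Substituting into the equation and dividing by exp(3*x) gives A = 2, so w_p = 2*exp(3*x).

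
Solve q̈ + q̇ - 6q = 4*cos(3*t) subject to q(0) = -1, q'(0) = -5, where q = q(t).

q = -96*exp(2*t)/65 - 10*cos(3*t)/39 + 2*sin(3*t)/39 + 11*exp(-3*t)/15

Characteristic equation r² + r - 6 = 0 factors as (r + 3)(r - 2) = 0, so r = -3, 2.
Hence q_h = C1*exp(-3*t) + C2*exp(2*t).
Try q_p = A*cos(3*t) + B*sin(3*t). Substituting and equating the coefficients of cos(3t) and sin(3t) gives A = -10/39, B = 2/39, so q_p = -10*cos(3*t)/39 + 2*sin(3*t)/39.
General solution: q = -10*cos(3*t)/39 + 2*sin(3*t)/39 + C1*exp(-3*t) + C2*exp(2*t).
Apply the initial conditions: q(0) = -10/39 + C1 + C2 = -1 and q'(0) = 2/13 - 3*C1 + 2*C2 = -5. Solving gives C1 = 11/15, C2 = -96/65.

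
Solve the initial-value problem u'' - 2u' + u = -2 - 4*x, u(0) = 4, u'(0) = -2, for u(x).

Characteristic equation r² - 2r + 1 = 0 has discriminant (-2)² - 4·(1) = 0, so r = 1 is a repeated root.
Hence u_h = (C1 + C2*x)*exp(x).
For the particular solution try u_p = A0 + A1*x. Substituting and matching coefficients of each power of x gives A0 = -10, A1 = -4, so u_p = -10 - 4*x.
General solution: u = -10 - 4*x + C1*exp(x) + C2*x*exp(x).
Apply the initial conditions: u(0) = -10 + C1 = 4 and u'(0) = -4 + C1 + C2 = -2. Solving gives C1 = 14, C2 = -12.

u = -10 - 4*x + 14*exp(x) - 12*x*exp(x)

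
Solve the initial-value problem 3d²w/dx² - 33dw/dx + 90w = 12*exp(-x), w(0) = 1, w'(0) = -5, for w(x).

w = -66*exp(6*x)/7 + 2*exp(-x)/21 + 31*exp(5*x)/3

Divide through by 3: w'' - 11w' + 30w = 4*exp(-x).
Characteristic equation r² - 11r + 30 = 0 factors as (r - 6)(r - 5) = 0, so r = 6, 5.
Hence w_h = C1*exp(6*x) + C2*exp(5*x).
Try w_p = A*exp(-x). Substituting into the equation and dividing by exp(-x) gives A = 2/21, so w_p = 2*exp(-x)/21.
General solution: w = 2*exp(-x)/21 + C1*exp(6*x) + C2*exp(5*x).
Apply the initial conditions: w(0) = 2/21 + C1 + C2 = 1 and w'(0) = -2/21 + 5*C2 + 6*C1 = -5. Solving gives C1 = -66/7, C2 = 31/3.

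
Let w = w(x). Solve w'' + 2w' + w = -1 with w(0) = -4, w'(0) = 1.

Characteristic equation r² + 2r + 1 = 0 has discriminant (2)² - 4·(1) = 0, so r = -1 is a repeated root.
Hence w_h = (C1 + C2*x)*exp(-x).
For the particular solution try w_p = A0. Substituting and matching coefficients of each power of x gives A0 = -1, so w_p = -1.
General solution: w = -1 + C1*exp(-x) + C2*x*exp(-x).
Apply the initial conditions: w(0) = -1 + C1 = -4 and w'(0) = C2 - C1 = 1. Solving gives C1 = -3, C2 = -2.

w = -1 - 3*exp(-x) - 2*x*exp(-x)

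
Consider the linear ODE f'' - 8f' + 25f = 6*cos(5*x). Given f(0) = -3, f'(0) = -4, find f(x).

f = -3*sin(5*x)/20 - 3*cos(3*x)*exp(4*x) + 35*exp(4*x)*sin(3*x)/12

Characteristic equation r² - 8r + 25 = 0 has discriminant (-8)² - 4·(25) = -36 < 0, so r = 4 ± 3i.
Hence f_h = C1*cos(3*x)*exp(4*x) + C2*exp(4*x)*sin(3*x).
Try f_p = A*cos(5*x) + B*sin(5*x). Substituting and equating the coefficients of cos(5x) and sin(5x) gives A = 0, B = -3/20, so f_p = -3*sin(5*x)/20.
General solution: f = -3*sin(5*x)/20 + C1*cos(3*x)*exp(4*x) + C2*exp(4*x)*sin(3*x).
Apply the initial conditions: f(0) = C1 = -3 and f'(0) = -3/4 + 3*C2 + 4*C1 = -4. Solving gives C1 = -3, C2 = 35/12.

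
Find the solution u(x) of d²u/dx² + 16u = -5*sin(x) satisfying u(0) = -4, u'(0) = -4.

Characteristic equation r² + 16 = 0 has discriminant (0)² - 4·(16) = -64 < 0, so r = ± 4i.
Hence u_h = C1*cos(4*x) + C2*sin(4*x).
Try u_p = A*cos(x) + B*sin(x). Substituting and equating the coefficients of cos(x) and sin(x) gives A = 0, B = -1/3, so u_p = -sin(x)/3.
General solution: u = -sin(x)/3 + C1*cos(4*x) + C2*sin(4*x).
Apply the initial conditions: u(0) = C1 = -4 and u'(0) = -1/3 + 4*C2 = -4. Solving gives C1 = -4, C2 = -11/12.

u = -4*cos(4*x) - 11*sin(4*x)/12 - sin(x)/3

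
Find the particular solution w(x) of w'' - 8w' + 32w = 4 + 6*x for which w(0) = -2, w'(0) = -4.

w = 11/64 + 3*x/16 - 139*cos(4*x)*exp(4*x)/64 + 9*exp(4*x)*sin(4*x)/8

Characteristic equation r² - 8r + 32 = 0 has discriminant (-8)² - 4·(32) = -64 < 0, so r = 4 ± 4i.
Hence w_h = C1*cos(4*x)*exp(4*x) + C2*exp(4*x)*sin(4*x).
For the particular solution try w_p = A0 + A1*x. Substituting and matching coefficients of each power of x gives A0 = 11/64, A1 = 3/16, so w_p = 11/64 + 3*x/16.
General solution: w = 11/64 + 3*x/16 + C1*cos(4*x)*exp(4*x) + C2*exp(4*x)*sin(4*x).
Apply the initial conditions: w(0) = 11/64 + C1 = -2 and w'(0) = 3/16 + 4*C1 + 4*C2 = -4. Solving gives C1 = -139/64, C2 = 9/8.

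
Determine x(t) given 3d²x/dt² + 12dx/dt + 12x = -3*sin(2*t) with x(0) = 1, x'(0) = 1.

Divide through by 3: x'' + 4x' + 4x = -sin(2*t).
Characteristic equation r² + 4r + 4 = 0 has discriminant (4)² - 4·(4) = 0, so r = -2 is a repeated root.
Hence x_h = (C1 + C2*t)*exp(-2*t).
Try x_p = A*cos(2*t) + B*sin(2*t). Substituting and equating the coefficients of cos(2t) and sin(2t) gives A = 1/8, B = 0, so x_p = cos(2*t)/8.
General solution: x = cos(2*t)/8 + C1*exp(-2*t) + C2*t*exp(-2*t).
Apply the initial conditions: x(0) = 1/8 + C1 = 1 and x'(0) = C2 - 2*C1 = 1. Solving gives C1 = 7/8, C2 = 11/4.

x = cos(2*t)/8 + 7*exp(-2*t)/8 + 11*t*exp(-2*t)/4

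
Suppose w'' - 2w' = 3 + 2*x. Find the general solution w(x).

w = C2 - 2*x - x**2/2 + C1*exp(2*x)

Characteristic equation r² - 2r = 0 factors as (r - 2)r = 0, so r = 2, 0.
Hence w_h = C1*exp(2*x) + C2.
Since 0 is a characteristic root (multiplicity 1), multiply the polynomial trial by x: try w_p = x*(A0 + A1*x). Substituting and matching coefficients of each power of x gives A0 = -2, A1 = -1/2, so w_p = -2*x - x^2/2.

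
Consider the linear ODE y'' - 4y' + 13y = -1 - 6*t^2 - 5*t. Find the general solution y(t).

y = -465/2197 - 113*t/169 - 6*t**2/13 + C1*cos(3*t)*exp(2*t) + C2*exp(2*t)*sin(3*t)

Characteristic equation r² - 4r + 13 = 0 has discriminant (-4)² - 4·(13) = -36 < 0, so r = 2 ± 3i.
Hence y_h = C1*cos(3*t)*exp(2*t) + C2*exp(2*t)*sin(3*t).
For the particular solution try y_p = A0 + A1*t + A2*t^2. Substituting and matching coefficients of each power of t gives A0 = -465/2197, A1 = -113/169, A2 = -6/13, so y_p = -465/2197 - 113*t/169 - 6*t^2/13.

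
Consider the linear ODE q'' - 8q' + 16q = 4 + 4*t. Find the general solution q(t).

Characteristic equation r² - 8r + 16 = 0 has discriminant (-8)² - 4·(16) = 0, so r = 4 is a repeated root.
Hence q_h = (C1 + C2*t)*exp(4*t).
For the particular solution try q_p = A0 + A1*t. Substituting and matching coefficients of each power of t gives A0 = 3/8, A1 = 1/4, so q_p = 3/8 + t/4.

q = 3/8 + t/4 + C1*exp(4*t) + C2*t*exp(4*t)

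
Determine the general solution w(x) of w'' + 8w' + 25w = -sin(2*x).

Characteristic equation r² + 8r + 25 = 0 has discriminant (8)² - 4·(25) = -36 < 0, so r = -4 ± 3i.
Hence w_h = C1*cos(3*x)*exp(-4*x) + C2*exp(-4*x)*sin(3*x).
Try w_p = A*cos(2*x) + B*sin(2*x). Substituting and equating the coefficients of cos(2x) and sin(2x) gives A = 16/697, B = -21/697, so w_p = -21*sin(2*x)/697 + 16*cos(2*x)/697.

w = -21*sin(2*x)/697 + 16*cos(2*x)/697 + C1*cos(3*x)*exp(-4*x) + C2*exp(-4*x)*sin(3*x)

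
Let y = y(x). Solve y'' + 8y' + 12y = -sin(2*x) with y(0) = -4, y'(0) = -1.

y = -101*exp(-2*x)/16 - sin(2*x)/40 + cos(2*x)/20 + 181*exp(-6*x)/80

Characteristic equation r² + 8r + 12 = 0 factors as (r + 2)(r + 6) = 0, so r = -2, -6.
Hence y_h = C1*exp(-2*x) + C2*exp(-6*x).
Try y_p = A*cos(2*x) + B*sin(2*x). Substituting and equating the coefficients of cos(2x) and sin(2x) gives A = 1/20, B = -1/40, so y_p = -sin(2*x)/40 + cos(2*x)/20.
General solution: y = -sin(2*x)/40 + cos(2*x)/20 + C1*exp(-2*x) + C2*exp(-6*x).
Apply the initial conditions: y(0) = 1/20 + C1 + C2 = -4 and y'(0) = -1/20 - 6*C2 - 2*C1 = -1. Solving gives C1 = -101/16, C2 = 181/80.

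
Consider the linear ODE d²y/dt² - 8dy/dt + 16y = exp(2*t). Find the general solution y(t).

y = exp(2*t)/4 + C1*exp(4*t) + C2*t*exp(4*t)

Characteristic equation r² - 8r + 16 = 0 has discriminant (-8)² - 4·(16) = 0, so r = 4 is a repeated root.
Hence y_h = (C1 + C2*t)*exp(4*t).
Try y_p = A*exp(2*t). Substituting into the equation and dividing by exp(2*t) gives A = 1/4, so y_p = exp(2*t)/4.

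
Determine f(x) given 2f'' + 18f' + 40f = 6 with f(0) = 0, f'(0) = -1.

Divide through by 2: f'' + 9f' + 20f = 3.
Characteristic equation r² + 9r + 20 = 0 factors as (r + 4)(r + 5) = 0, so r = -4, -5.
Hence f_h = C1*exp(-4*x) + C2*exp(-5*x).
For the particular solution try f_p = A0. Substituting and matching coefficients of each power of x gives A0 = 3/20, so f_p = 3/20.
General solution: f = 3/20 + C1*exp(-4*x) + C2*exp(-5*x).
Apply the initial conditions: f(0) = 3/20 + C1 + C2 = 0 and f'(0) = -5*C2 - 4*C1 = -1. Solving gives C1 = -7/4, C2 = 8/5.

f = 3/20 - 7*exp(-4*x)/4 + 8*exp(-5*x)/5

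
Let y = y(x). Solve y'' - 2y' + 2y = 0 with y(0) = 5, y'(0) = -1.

y = -6*exp(x)*sin(x) + 5*cos(x)*exp(x)

Characteristic equation r² - 2r + 2 = 0 has discriminant (-2)² - 4·(2) = -4 < 0, so r = 1 ± i.
Hence y_h = C1*cos(x)*exp(x) + C2*exp(x)*sin(x).
Apply the initial conditions: y(0) = C1 = 5 and y'(0) = C1 + C2 = -1. Solving gives C1 = 5, C2 = -6.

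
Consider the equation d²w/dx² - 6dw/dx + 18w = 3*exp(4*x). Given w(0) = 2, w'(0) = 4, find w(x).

w = 3*exp(4*x)/10 - 23*exp(3*x)*sin(3*x)/30 + 17*cos(3*x)*exp(3*x)/10

Characteristic equation r² - 6r + 18 = 0 has discriminant (-6)² - 4·(18) = -36 < 0, so r = 3 ± 3i.
Hence w_h = C1*cos(3*x)*exp(3*x) + C2*exp(3*x)*sin(3*x).
Try w_p = A*exp(4*x). Substituting into the equation and dividing by exp(4*x) gives A = 3/10, so w_p = 3*exp(4*x)/10.
General solution: w = 3*exp(4*x)/10 + C1*cos(3*x)*exp(3*x) + C2*exp(3*x)*sin(3*x).
Apply the initial conditions: w(0) = 3/10 + C1 = 2 and w'(0) = 6/5 + 3*C1 + 3*C2 = 4. Solving gives C1 = 17/10, C2 = -23/30.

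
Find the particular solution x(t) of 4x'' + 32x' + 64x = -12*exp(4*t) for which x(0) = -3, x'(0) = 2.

x = -189*exp(-4*t)/64 - 3*exp(4*t)/64 - 77*t*exp(-4*t)/8

Divide through by 4: x'' + 8x' + 16x = -3*exp(4*t).
Characteristic equation r² + 8r + 16 = 0 has discriminant (8)² - 4·(16) = 0, so r = -4 is a repeated root.
Hence x_h = (C1 + C2*t)*exp(-4*t).
Try x_p = A*exp(4*t). Substituting into the equation and dividing by exp(4*t) gives A = -3/64, so x_p = -3*exp(4*t)/64.
General solution: x = -3*exp(4*t)/64 + C1*exp(-4*t) + C2*t*exp(-4*t).
Apply the initial conditions: x(0) = -3/64 + C1 = -3 and x'(0) = -3/16 + C2 - 4*C1 = 2. Solving gives C1 = -189/64, C2 = -77/8.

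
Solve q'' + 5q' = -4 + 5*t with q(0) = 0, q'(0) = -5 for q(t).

Characteristic equation r² + 5r = 0 factors as (r + 5)r = 0, so r = -5, 0.
Hence q_h = C1*exp(-5*t) + C2.
Since 0 is a characteristic root (multiplicity 1), multiply the polynomial trial by t: try q_p = t*(A0 + A1*t). Substituting and matching coefficients of each power of t gives A0 = -1, A1 = 1/2, so q_p = t^2/2 - t.
General solution: q = C2 + t^2/2 - t + C1*exp(-5*t).
Apply the initial conditions: q(0) = C1 + C2 = 0 and q'(0) = -1 - 5*C1 = -5. Solving gives C1 = 4/5, C2 = -4/5.

q = -4/5 + t**2/2 - t + 4*exp(-5*t)/5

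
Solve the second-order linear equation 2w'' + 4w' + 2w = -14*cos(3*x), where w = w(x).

w = -21*sin(3*x)/50 + 14*cos(3*x)/25 + C1*exp(-x) + C2*x*exp(-x)

Divide through by 2: w'' + 2w' + w = -7*cos(3*x).
Characteristic equation r² + 2r + 1 = 0 has discriminant (2)² - 4·(1) = 0, so r = -1 is a repeated root.
Hence w_h = (C1 + C2*x)*exp(-x).
Try w_p = A*cos(3*x) + B*sin(3*x). Substituting and equating the coefficients of cos(3x) and sin(3x) gives A = 14/25, B = -21/50, so w_p = -21*sin(3*x)/50 + 14*cos(3*x)/25.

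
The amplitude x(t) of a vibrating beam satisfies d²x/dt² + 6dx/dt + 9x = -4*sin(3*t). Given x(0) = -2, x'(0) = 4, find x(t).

Characteristic equation r² + 6r + 9 = 0 has discriminant (6)² - 4·(9) = 0, so r = -3 is a repeated root.
Hence x_h = (C1 + C2*t)*exp(-3*t).
Try x_p = A*cos(3*t) + B*sin(3*t). Substituting and equating the coefficients of cos(3t) and sin(3t) gives A = 2/9, B = 0, so x_p = 2*cos(3*t)/9.
General solution: x = 2*cos(3*t)/9 + C1*exp(-3*t) + C2*t*exp(-3*t).
Apply the initial conditions: x(0) = 2/9 + C1 = -2 and x'(0) = C2 - 3*C1 = 4. Solving gives C1 = -20/9, C2 = -8/3.

x = -20*exp(-3*t)/9 + 2*cos(3*t)/9 - 8*t*exp(-3*t)/3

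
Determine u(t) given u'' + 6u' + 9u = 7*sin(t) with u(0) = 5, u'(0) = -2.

Characteristic equation r² + 6r + 9 = 0 has discriminant (6)² - 4·(9) = 0, so r = -3 is a repeated root.
Hence u_h = (C1 + C2*t)*exp(-3*t).
Try u_p = A*cos(t) + B*sin(t). Substituting and equating the coefficients of cos(t) and sin(t) gives A = -21/50, B = 14/25, so u_p = -21*cos(t)/50 + 14*sin(t)/25.
General solution: u = -21*cos(t)/50 + 14*sin(t)/25 + C1*exp(-3*t) + C2*t*exp(-3*t).
Apply the initial conditions: u(0) = -21/50 + C1 = 5 and u'(0) = 14/25 + C2 - 3*C1 = -2. Solving gives C1 = 271/50, C2 = 137/10.

u = -21*cos(t)/50 + 14*sin(t)/25 + 271*exp(-3*t)/50 + 137*t*exp(-3*t)/10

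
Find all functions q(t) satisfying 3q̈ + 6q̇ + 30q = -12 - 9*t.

Divide through by 3: q'' + 2q' + 10q = -4 - 3*t.
Characteristic equation r² + 2r + 10 = 0 has discriminant (2)² - 4·(10) = -36 < 0, so r = -1 ± 3i.
Hence q_h = C1*cos(3*t)*exp(-t) + C2*exp(-t)*sin(3*t).
For the particular solution try q_p = A0 + A1*t. Substituting and matching coefficients of each power of t gives A0 = -17/50, A1 = -3/10, so q_p = -17/50 - 3*t/10.

q = -17/50 - 3*t/10 + C1*cos(3*t)*exp(-t) + C2*exp(-t)*sin(3*t)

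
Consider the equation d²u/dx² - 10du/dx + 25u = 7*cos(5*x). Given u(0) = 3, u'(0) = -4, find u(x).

Characteristic equation r² - 10r + 25 = 0 has discriminant (-10)² - 4·(25) = 0, so r = 5 is a repeated root.
Hence u_h = (C1 + C2*x)*exp(5*x).
Try u_p = A*cos(5*x) + B*sin(5*x). Substituting and equating the coefficients of cos(5x) and sin(5x) gives A = 0, B = -7/50, so u_p = -7*sin(5*x)/50.
General solution: u = -7*sin(5*x)/50 + C1*exp(5*x) + C2*x*exp(5*x).
Apply the initial conditions: u(0) = C1 = 3 and u'(0) = -7/10 + C2 + 5*C1 = -4. Solving gives C1 = 3, C2 = -183/10.

u = 3*exp(5*x) - 7*sin(5*x)/50 - 183*x*exp(5*x)/10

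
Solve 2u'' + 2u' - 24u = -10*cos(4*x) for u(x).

Divide through by 2: u'' + u' - 12u = -5*cos(4*x).
Characteristic equation r² + r - 12 = 0 factors as (r - 3)(r + 4) = 0, so r = 3, -4.
Hence u_h = C1*exp(3*x) + C2*exp(-4*x).
Try u_p = A*cos(4*x) + B*sin(4*x). Substituting and equating the coefficients of cos(4x) and sin(4x) gives A = 7/40, B = -1/40, so u_p = -sin(4*x)/40 + 7*cos(4*x)/40.

u = -sin(4*x)/40 + 7*cos(4*x)/40 + C1*exp(3*x) + C2*exp(-4*x)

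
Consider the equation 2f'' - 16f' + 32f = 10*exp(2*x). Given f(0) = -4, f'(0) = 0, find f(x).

Divide through by 2: f'' - 8f' + 16f = 5*exp(2*x).
Characteristic equation r² - 8r + 16 = 0 has discriminant (-8)² - 4·(16) = 0, so r = 4 is a repeated root.
Hence f_h = (C1 + C2*x)*exp(4*x).
Try f_p = A*exp(2*x). Substituting into the equation and dividing by exp(2*x) gives A = 5/4, so f_p = 5*exp(2*x)/4.
General solution: f = 5*exp(2*x)/4 + C1*exp(4*x) + C2*x*exp(4*x).
Apply the initial conditions: f(0) = 5/4 + C1 = -4 and f'(0) = 5/2 + C2 + 4*C1 = 0. Solving gives C1 = -21/4, C2 = 37/2.

f = -21*exp(4*x)/4 + 5*exp(2*x)/4 + 37*x*exp(4*x)/2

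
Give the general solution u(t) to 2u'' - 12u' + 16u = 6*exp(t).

Divide through by 2: u'' - 6u' + 8u = 3*exp(t).
Characteristic equation r² - 6r + 8 = 0 factors as (r - 2)(r - 4) = 0, so r = 2, 4.
Hence u_h = C1*exp(2*t) + C2*exp(4*t).
Try u_p = A*exp(t). Substituting into the equation and dividing by exp(t) gives A = 1, so u_p = exp(t).

u = C1*exp(2*t) + C2*exp(4*t) + exp(t)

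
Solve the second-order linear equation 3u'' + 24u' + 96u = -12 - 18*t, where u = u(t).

Divide through by 3: u'' + 8u' + 32u = -4 - 6*t.
Characteristic equation r² + 8r + 32 = 0 has discriminant (8)² - 4·(32) = -64 < 0, so r = -4 ± 4i.
Hence u_h = C1*cos(4*t)*exp(-4*t) + C2*exp(-4*t)*sin(4*t).
For the particular solution try u_p = A0 + A1*t. Substituting and matching coefficients of each power of t gives A0 = -5/64, A1 = -3/16, so u_p = -5/64 - 3*t/16.

u = -5/64 - 3*t/16 + C1*cos(4*t)*exp(-4*t) + C2*exp(-4*t)*sin(4*t)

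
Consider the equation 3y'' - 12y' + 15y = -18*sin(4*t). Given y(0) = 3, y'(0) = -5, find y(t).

Divide through by 3: y'' - 4y' + 5y = -6*sin(4*t).
Characteristic equation r² - 4r + 5 = 0 has discriminant (-4)² - 4·(5) = -4 < 0, so r = 2 ± i.
Hence y_h = C1*cos(t)*exp(2*t) + C2*exp(2*t)*sin(t).
Try y_p = A*cos(4*t) + B*sin(4*t). Substituting and equating the coefficients of cos(4t) and sin(4t) gives A = -96/377, B = 66/377, so y_p = -96*cos(4*t)/377 + 66*sin(4*t)/377.
General solution: y = -96*cos(4*t)/377 + 66*sin(4*t)/377 + C1*cos(t)*exp(2*t) + C2*exp(2*t)*sin(t).
Apply the initial conditions: y(0) = -96/377 + C1 = 3 and y'(0) = 264/377 + C2 + 2*C1 = -5. Solving gives C1 = 1227/377, C2 = -4603/377.

y = -96*cos(4*t)/377 + 66*sin(4*t)/377 - 4603*exp(2*t)*sin(t)/377 + 1227*cos(t)*exp(2*t)/377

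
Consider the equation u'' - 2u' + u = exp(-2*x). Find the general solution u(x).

u = exp(-2*x)/9 + C1*exp(x) + C2*x*exp(x)

Characteristic equation r² - 2r + 1 = 0 has discriminant (-2)² - 4·(1) = 0, so r = 1 is a repeated root.
Hence u_h = (C1 + C2*x)*exp(x).
Try u_p = A*exp(-2*x). Substituting into the equation and dividing by exp(-2*x) gives A = 1/9, so u_p = exp(-2*x)/9.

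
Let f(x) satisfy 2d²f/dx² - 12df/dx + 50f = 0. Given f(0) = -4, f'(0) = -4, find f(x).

Divide through by 2: f'' - 6f' + 25f = 0.
Characteristic equation r² - 6r + 25 = 0 has discriminant (-6)² - 4·(25) = -64 < 0, so r = 3 ± 4i.
Hence f_h = C1*cos(4*x)*exp(3*x) + C2*exp(3*x)*sin(4*x).
Apply the initial conditions: f(0) = C1 = -4 and f'(0) = 3*C1 + 4*C2 = -4. Solving gives C1 = -4, C2 = 2.

f = -4*cos(4*x)*exp(3*x) + 2*exp(3*x)*sin(4*x)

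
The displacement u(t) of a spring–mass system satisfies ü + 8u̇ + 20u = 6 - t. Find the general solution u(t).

Characteristic equation r² + 8r + 20 = 0 has discriminant (8)² - 4·(20) = -16 < 0, so r = -4 ± 2i.
Hence u_h = C1*cos(2*t)*exp(-4*t) + C2*exp(-4*t)*sin(2*t).
For the particular solution try u_p = A0 + A1*t. Substituting and matching coefficients of each power of t gives A0 = 8/25, A1 = -1/20, so u_p = 8/25 - t/20.

u = 8/25 - t/20 + C1*cos(2*t)*exp(-4*t) + C2*exp(-4*t)*sin(2*t)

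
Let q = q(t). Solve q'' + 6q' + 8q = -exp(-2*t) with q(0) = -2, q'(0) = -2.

q = -19*exp(-2*t)/4 + 11*exp(-4*t)/4 - t*exp(-2*t)/2

Characteristic equation r² + 6r + 8 = 0 factors as (r + 4)(r + 2) = 0, so r = -4, -2.
Hence q_h = C1*exp(-4*t) + C2*exp(-2*t).
Since exp(-2*t) solves the homogeneous equation (r = -2 is a root of multiplicity 1), multiply the trial by t. Try q_p = A*t*exp(-2*t). Substituting into the equation and dividing by exp(-2*t) gives A = -1/2, so q_p = -t*exp(-2*t)/2.
General solution: q = C1*exp(-4*t) + C2*exp(-2*t) - t*exp(-2*t)/2.
Apply the initial conditions: q(0) = C1 + C2 = -2 and q'(0) = -1/2 - 4*C1 - 2*C2 = -2. Solving gives C1 = 11/4, C2 = -19/4.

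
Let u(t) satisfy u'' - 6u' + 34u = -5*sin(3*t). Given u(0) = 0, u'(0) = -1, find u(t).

Characteristic equation r² - 6r + 34 = 0 has discriminant (-6)² - 4·(34) = -100 < 0, so r = 3 ± 5i.
Hence u_h = C1*cos(5*t)*exp(3*t) + C2*exp(3*t)*sin(5*t).
Try u_p = A*cos(3*t) + B*sin(3*t). Substituting and equating the coefficients of cos(3t) and sin(3t) gives A = -90/949, B = -125/949, so u_p = -125*sin(3*t)/949 - 90*cos(3*t)/949.
General solution: u = -125*sin(3*t)/949 - 90*cos(3*t)/949 + C1*cos(5*t)*exp(3*t) + C2*exp(3*t)*sin(5*t).
Apply the initial conditions: u(0) = -90/949 + C1 = 0 and u'(0) = -375/949 + 3*C1 + 5*C2 = -1. Solving gives C1 = 90/949, C2 = -844/4745.

u = -125*sin(3*t)/949 - 90*cos(3*t)/949 - 844*exp(3*t)*sin(5*t)/4745 + 90*cos(5*t)*exp(3*t)/949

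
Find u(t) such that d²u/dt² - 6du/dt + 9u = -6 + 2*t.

Characteristic equation r² - 6r + 9 = 0 has discriminant (-6)² - 4·(9) = 0, so r = 3 is a repeated root.
Hence u_h = (C1 + C2*t)*exp(3*t).
For the particular solution try u_p = A0 + A1*t. Substituting and matching coefficients of each power of t gives A0 = -14/27, A1 = 2/9, so u_p = -14/27 + 2*t/9.

u = -14/27 + 2*t/9 + C1*exp(3*t) + C2*t*exp(3*t)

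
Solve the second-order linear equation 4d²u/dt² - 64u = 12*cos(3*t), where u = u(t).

Divide through by 4: u'' - 16u = 3*cos(3*t).
Characteristic equation r² - 16 = 0 factors as (r - 4)(r + 4) = 0, so r = 4, -4.
Hence u_h = C1*exp(4*t) + C2*exp(-4*t).
Try u_p = A*cos(3*t) + B*sin(3*t). Substituting and equating the coefficients of cos(3t) and sin(3t) gives A = -3/25, B = 0, so u_p = -3*cos(3*t)/25.

u = -3*cos(3*t)/25 + C1*exp(4*t) + C2*exp(-4*t)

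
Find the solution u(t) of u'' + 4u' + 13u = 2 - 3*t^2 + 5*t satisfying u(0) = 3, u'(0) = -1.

u = 60/2197 - 3*t**2/13 + 89*t/169 + 3236*exp(-2*t)*sin(3*t)/2197 + 6531*cos(3*t)*exp(-2*t)/2197

Characteristic equation r² + 4r + 13 = 0 has discriminant (4)² - 4·(13) = -36 < 0, so r = -2 ± 3i.
Hence u_h = C1*cos(3*t)*exp(-2*t) + C2*exp(-2*t)*sin(3*t).
For the particular solution try u_p = A0 + A1*t + A2*t^2. Substituting and matching coefficients of each power of t gives A0 = 60/2197, A1 = 89/169, A2 = -3/13, so u_p = 60/2197 - 3*t^2/13 + 89*t/169.
General solution: u = 60/2197 - 3*t^2/13 + 89*t/169 + C1*cos(3*t)*exp(-2*t) + C2*exp(-2*t)*sin(3*t).
Apply the initial conditions: u(0) = 60/2197 + C1 = 3 and u'(0) = 89/169 - 2*C1 + 3*C2 = -1. Solving gives C1 = 6531/2197, C2 = 3236/2197.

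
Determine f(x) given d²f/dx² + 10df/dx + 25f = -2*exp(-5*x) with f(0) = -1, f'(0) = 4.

Characteristic equation r² + 10r + 25 = 0 has discriminant (10)² - 4·(25) = 0, so r = -5 is a repeated root.
Hence f_h = (C1 + C2*x)*exp(-5*x).
Since exp(-5*x) solves the homogeneous equation (r = -5 is a root of multiplicity 2), multiply the trial by x^2. Try f_p = A*x^2*exp(-5*x). Substituting into the equation and dividing by exp(-5*x) gives A = -1, so f_p = -x^2*exp(-5*x).
General solution: f = C1*exp(-5*x) - x^2*exp(-5*x) + C2*x*exp(-5*x).
Apply the initial conditions: f(0) = C1 = -1 and f'(0) = C2 - 5*C1 = 4. Solving gives C1 = -1, C2 = -1.

f = -exp(-5*x) - x*exp(-5*x) - x**2*exp(-5*x)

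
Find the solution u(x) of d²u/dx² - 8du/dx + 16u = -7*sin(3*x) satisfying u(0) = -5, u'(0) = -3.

Characteristic equation r² - 8r + 16 = 0 has discriminant (-8)² - 4·(16) = 0, so r = 4 is a repeated root.
Hence u_h = (C1 + C2*x)*exp(4*x).
Try u_p = A*cos(3*x) + B*sin(3*x). Substituting and equating the coefficients of cos(3x) and sin(3x) gives A = -168/625, B = -49/625, so u_p = -168*cos(3*x)/625 - 49*sin(3*x)/625.
General solution: u = -168*cos(3*x)/625 - 49*sin(3*x)/625 + C1*exp(4*x) + C2*x*exp(4*x).
Apply the initial conditions: u(0) = -168/625 + C1 = -5 and u'(0) = -147/625 + C2 + 4*C1 = -3. Solving gives C1 = -2957/625, C2 = 404/25.

u = -2957*exp(4*x)/625 - 168*cos(3*x)/625 - 49*sin(3*x)/625 + 404*x*exp(4*x)/25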